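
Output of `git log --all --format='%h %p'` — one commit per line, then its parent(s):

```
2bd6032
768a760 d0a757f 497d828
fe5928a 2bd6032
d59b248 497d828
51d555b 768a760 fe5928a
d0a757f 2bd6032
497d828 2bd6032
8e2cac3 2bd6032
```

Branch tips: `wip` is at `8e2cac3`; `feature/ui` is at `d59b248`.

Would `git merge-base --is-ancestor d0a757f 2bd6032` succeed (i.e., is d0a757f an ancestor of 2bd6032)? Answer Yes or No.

No

Ancestors of 2bd6032: {2bd6032}.
d0a757f is not in that set, so it is not an ancestor of 2bd6032.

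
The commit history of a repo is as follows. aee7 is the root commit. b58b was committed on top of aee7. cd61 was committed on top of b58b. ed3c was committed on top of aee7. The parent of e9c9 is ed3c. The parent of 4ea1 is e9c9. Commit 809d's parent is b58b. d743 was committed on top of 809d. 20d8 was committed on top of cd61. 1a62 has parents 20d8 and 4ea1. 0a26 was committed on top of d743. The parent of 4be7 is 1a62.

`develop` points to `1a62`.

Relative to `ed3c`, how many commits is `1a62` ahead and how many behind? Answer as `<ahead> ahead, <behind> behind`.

6 ahead, 0 behind

Reachable from 1a62: {1a62, 20d8, 4ea1, aee7, b58b, cd61, e9c9, ed3c}.
Reachable from ed3c: {aee7, ed3c}.
Only in 1a62's history (ahead): {1a62, 20d8, 4ea1, b58b, cd61, e9c9} — 6.
Only in ed3c's history (behind): {} — 0.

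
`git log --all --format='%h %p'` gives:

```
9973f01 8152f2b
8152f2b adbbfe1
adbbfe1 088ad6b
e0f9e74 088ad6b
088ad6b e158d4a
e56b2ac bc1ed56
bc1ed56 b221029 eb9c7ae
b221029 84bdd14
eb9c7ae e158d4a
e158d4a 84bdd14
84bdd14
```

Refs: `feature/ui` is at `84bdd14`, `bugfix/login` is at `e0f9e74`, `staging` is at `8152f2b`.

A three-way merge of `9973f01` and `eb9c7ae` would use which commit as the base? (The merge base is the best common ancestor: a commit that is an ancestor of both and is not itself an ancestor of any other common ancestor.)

e158d4a

Ancestors of 9973f01: {088ad6b, 8152f2b, 84bdd14, 9973f01, adbbfe1, e158d4a}.
Ancestors of eb9c7ae: {84bdd14, e158d4a, eb9c7ae}.
Common ancestors: {84bdd14, e158d4a}.
Among these, e158d4a is not an ancestor of any other common ancestor — it is the merge base.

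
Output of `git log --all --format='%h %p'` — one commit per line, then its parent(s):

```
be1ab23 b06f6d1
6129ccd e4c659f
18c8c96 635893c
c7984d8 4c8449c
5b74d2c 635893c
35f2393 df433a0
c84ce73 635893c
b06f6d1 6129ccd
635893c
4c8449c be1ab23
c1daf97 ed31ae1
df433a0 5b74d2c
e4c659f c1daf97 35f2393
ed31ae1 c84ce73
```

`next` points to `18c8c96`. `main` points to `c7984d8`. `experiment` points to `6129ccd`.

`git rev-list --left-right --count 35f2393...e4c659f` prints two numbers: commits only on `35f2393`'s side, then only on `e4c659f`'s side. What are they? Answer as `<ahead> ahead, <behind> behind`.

0 ahead, 4 behind

Reachable from 35f2393: {35f2393, 5b74d2c, 635893c, df433a0}.
Reachable from e4c659f: {35f2393, 5b74d2c, 635893c, c1daf97, c84ce73, df433a0, e4c659f, ed31ae1}.
Only in 35f2393's history (ahead): {} — 0.
Only in e4c659f's history (behind): {c1daf97, c84ce73, e4c659f, ed31ae1} — 4.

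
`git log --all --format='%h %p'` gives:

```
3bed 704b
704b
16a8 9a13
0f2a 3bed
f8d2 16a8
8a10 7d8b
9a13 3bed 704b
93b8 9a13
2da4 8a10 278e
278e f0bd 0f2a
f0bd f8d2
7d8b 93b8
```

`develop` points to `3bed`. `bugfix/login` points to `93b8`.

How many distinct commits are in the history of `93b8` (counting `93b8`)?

4

Walking parent pointers from 93b8: reachable set = {3bed, 704b, 93b8, 9a13}.
That is 4 commits.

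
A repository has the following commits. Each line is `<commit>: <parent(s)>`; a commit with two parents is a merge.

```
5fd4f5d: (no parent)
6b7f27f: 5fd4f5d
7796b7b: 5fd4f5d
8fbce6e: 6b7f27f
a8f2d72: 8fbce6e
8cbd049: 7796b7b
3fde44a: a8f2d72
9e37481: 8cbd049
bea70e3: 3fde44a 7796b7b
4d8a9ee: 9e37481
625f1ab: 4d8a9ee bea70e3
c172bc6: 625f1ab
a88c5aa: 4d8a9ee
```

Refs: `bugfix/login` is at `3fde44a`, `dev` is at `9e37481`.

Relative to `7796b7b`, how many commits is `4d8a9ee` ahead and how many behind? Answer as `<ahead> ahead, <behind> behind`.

3 ahead, 0 behind

Reachable from 4d8a9ee: {4d8a9ee, 5fd4f5d, 7796b7b, 8cbd049, 9e37481}.
Reachable from 7796b7b: {5fd4f5d, 7796b7b}.
Only in 4d8a9ee's history (ahead): {4d8a9ee, 8cbd049, 9e37481} — 3.
Only in 7796b7b's history (behind): {} — 0.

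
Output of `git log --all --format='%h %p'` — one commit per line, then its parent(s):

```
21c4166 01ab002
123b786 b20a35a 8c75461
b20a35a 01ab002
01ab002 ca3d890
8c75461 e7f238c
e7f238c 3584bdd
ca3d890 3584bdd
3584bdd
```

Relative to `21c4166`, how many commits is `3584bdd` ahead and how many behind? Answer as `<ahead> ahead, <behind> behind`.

0 ahead, 3 behind

Reachable from 3584bdd: {3584bdd}.
Reachable from 21c4166: {01ab002, 21c4166, 3584bdd, ca3d890}.
Only in 3584bdd's history (ahead): {} — 0.
Only in 21c4166's history (behind): {01ab002, 21c4166, ca3d890} — 3.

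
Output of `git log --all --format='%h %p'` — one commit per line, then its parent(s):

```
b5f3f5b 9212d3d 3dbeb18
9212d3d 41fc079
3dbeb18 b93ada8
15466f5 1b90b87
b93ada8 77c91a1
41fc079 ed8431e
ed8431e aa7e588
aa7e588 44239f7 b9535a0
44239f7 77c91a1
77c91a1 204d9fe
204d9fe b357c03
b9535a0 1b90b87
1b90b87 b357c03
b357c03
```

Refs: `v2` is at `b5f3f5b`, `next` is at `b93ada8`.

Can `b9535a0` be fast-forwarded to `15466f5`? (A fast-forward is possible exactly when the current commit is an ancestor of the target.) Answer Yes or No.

No

A fast-forward from b9535a0 to 15466f5 is possible iff b9535a0 is an ancestor of 15466f5.
Ancestors of 15466f5: {15466f5, 1b90b87, b357c03}.
b9535a0 is not among them, so fast-forward is not possible.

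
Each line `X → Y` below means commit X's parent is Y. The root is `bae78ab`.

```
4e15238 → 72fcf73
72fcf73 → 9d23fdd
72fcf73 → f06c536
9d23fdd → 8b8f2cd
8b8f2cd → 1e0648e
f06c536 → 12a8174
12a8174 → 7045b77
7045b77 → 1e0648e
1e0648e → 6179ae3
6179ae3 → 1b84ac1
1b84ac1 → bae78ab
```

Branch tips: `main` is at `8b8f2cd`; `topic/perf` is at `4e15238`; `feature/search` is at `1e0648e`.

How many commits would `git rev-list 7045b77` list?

5

Walking parent pointers from 7045b77: reachable set = {1b84ac1, 1e0648e, 6179ae3, 7045b77, bae78ab}.
That is 5 commits.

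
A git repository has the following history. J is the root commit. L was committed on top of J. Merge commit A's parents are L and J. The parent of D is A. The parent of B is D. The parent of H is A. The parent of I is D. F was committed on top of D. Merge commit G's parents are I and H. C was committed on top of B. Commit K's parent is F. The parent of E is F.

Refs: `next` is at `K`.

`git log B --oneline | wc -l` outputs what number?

5

Walking parent pointers from B: reachable set = {A, B, D, J, L}.
That is 5 commits.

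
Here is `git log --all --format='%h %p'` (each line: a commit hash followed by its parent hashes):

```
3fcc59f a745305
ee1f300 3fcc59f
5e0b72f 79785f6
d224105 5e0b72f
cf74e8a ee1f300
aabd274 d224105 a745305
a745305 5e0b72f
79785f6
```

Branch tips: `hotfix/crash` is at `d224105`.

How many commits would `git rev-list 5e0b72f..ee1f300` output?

Reachable from ee1f300: {3fcc59f, 5e0b72f, 79785f6, a745305, ee1f300}.
Reachable from 5e0b72f: {5e0b72f, 79785f6}.
In ee1f300's history but not 5e0b72f's: {3fcc59f, a745305, ee1f300} — 3 commits.

3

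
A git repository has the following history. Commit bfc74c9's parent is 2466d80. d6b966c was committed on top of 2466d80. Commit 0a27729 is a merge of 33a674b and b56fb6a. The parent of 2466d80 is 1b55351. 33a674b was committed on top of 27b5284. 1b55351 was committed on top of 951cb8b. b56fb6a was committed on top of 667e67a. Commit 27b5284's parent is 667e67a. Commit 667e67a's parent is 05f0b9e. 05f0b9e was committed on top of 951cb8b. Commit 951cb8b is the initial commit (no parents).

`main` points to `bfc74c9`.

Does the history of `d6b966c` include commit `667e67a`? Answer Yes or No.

No

Ancestors of d6b966c: {1b55351, 2466d80, 951cb8b, d6b966c}.
667e67a is not in that set, so it is not an ancestor of d6b966c.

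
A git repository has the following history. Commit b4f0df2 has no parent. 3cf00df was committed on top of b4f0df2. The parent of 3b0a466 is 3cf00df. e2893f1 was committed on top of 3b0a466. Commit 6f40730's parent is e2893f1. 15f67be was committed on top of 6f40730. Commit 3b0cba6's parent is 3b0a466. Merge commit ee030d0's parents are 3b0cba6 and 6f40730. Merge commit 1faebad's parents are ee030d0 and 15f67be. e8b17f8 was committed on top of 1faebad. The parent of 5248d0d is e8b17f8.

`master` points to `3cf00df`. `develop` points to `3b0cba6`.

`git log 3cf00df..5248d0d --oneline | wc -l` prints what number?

Reachable from 5248d0d: {15f67be, 1faebad, 3b0a466, 3b0cba6, 3cf00df, 5248d0d, 6f40730, b4f0df2, e2893f1, e8b17f8, ee030d0}.
Reachable from 3cf00df: {3cf00df, b4f0df2}.
In 5248d0d's history but not 3cf00df's: {15f67be, 1faebad, 3b0a466, 3b0cba6, 5248d0d, 6f40730, e2893f1, e8b17f8, ee030d0} — 9 commits.

9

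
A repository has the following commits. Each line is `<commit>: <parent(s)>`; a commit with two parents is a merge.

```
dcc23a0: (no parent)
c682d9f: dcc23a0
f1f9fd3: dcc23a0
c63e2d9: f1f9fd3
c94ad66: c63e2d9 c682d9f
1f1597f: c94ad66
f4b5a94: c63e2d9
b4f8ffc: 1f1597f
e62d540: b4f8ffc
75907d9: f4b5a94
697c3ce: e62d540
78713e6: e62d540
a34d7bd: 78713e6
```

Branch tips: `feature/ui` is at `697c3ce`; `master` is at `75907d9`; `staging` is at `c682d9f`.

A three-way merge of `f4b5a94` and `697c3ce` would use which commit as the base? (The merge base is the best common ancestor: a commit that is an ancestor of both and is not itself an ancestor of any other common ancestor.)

Ancestors of f4b5a94: {c63e2d9, dcc23a0, f1f9fd3, f4b5a94}.
Ancestors of 697c3ce: {1f1597f, 697c3ce, b4f8ffc, c63e2d9, c682d9f, c94ad66, dcc23a0, e62d540, f1f9fd3}.
Common ancestors: {c63e2d9, dcc23a0, f1f9fd3}.
Among these, c63e2d9 is not an ancestor of any other common ancestor — it is the merge base.

c63e2d9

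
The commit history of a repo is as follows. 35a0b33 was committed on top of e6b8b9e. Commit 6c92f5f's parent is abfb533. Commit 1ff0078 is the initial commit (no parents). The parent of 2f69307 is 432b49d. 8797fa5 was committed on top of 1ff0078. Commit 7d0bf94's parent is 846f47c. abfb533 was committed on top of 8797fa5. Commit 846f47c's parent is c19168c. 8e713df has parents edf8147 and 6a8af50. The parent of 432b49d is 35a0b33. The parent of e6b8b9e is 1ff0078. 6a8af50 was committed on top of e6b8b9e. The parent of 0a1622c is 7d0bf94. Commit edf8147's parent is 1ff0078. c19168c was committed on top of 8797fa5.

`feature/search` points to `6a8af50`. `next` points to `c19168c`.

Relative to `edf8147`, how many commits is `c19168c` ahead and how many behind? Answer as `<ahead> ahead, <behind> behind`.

Reachable from c19168c: {1ff0078, 8797fa5, c19168c}.
Reachable from edf8147: {1ff0078, edf8147}.
Only in c19168c's history (ahead): {8797fa5, c19168c} — 2.
Only in edf8147's history (behind): {edf8147} — 1.

2 ahead, 1 behind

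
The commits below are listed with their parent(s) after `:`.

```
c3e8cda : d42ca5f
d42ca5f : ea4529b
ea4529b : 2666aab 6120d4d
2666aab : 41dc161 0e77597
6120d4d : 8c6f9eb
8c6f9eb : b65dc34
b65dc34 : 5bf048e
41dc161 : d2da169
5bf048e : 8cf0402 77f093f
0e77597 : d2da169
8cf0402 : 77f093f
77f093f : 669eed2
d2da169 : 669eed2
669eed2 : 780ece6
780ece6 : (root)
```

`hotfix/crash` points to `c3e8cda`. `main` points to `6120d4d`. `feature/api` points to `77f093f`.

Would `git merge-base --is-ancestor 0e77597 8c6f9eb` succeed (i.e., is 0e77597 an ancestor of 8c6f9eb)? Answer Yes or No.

No

Ancestors of 8c6f9eb: {5bf048e, 669eed2, 77f093f, 780ece6, 8c6f9eb, 8cf0402, b65dc34}.
0e77597 is not in that set, so it is not an ancestor of 8c6f9eb.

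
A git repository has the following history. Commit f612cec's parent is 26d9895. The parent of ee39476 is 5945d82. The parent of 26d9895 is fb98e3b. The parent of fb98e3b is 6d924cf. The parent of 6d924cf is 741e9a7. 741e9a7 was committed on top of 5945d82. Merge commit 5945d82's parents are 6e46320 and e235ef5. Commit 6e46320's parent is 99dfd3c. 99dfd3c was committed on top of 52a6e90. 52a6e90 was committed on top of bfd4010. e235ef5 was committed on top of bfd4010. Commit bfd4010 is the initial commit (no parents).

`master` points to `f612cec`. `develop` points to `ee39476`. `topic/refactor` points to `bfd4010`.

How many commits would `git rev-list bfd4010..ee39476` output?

Reachable from ee39476: {52a6e90, 5945d82, 6e46320, 99dfd3c, bfd4010, e235ef5, ee39476}.
Reachable from bfd4010: {bfd4010}.
In ee39476's history but not bfd4010's: {52a6e90, 5945d82, 6e46320, 99dfd3c, e235ef5, ee39476} — 6 commits.

6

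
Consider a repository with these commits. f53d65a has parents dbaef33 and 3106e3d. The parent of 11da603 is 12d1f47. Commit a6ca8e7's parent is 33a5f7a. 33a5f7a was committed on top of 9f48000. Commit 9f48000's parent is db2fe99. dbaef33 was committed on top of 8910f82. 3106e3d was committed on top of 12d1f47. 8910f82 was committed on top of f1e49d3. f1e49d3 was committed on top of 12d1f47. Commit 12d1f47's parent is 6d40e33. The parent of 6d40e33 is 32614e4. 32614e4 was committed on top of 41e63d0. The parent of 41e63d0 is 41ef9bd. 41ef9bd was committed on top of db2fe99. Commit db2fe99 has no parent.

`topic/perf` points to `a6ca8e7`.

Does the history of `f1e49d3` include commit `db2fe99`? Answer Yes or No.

Yes

Ancestors of f1e49d3 (commits reachable by following parents): {12d1f47, 32614e4, 41e63d0, 41ef9bd, 6d40e33, db2fe99, f1e49d3}.
db2fe99 is in that set, so it is an ancestor of f1e49d3.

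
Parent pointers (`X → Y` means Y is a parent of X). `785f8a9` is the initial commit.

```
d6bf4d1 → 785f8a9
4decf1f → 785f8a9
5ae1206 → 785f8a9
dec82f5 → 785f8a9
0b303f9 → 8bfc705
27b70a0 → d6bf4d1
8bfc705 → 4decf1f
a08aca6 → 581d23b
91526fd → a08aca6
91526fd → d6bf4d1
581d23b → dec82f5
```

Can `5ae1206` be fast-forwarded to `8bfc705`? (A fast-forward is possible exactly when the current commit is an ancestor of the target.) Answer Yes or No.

A fast-forward from 5ae1206 to 8bfc705 is possible iff 5ae1206 is an ancestor of 8bfc705.
Ancestors of 8bfc705: {4decf1f, 785f8a9, 8bfc705}.
5ae1206 is not among them, so fast-forward is not possible.

No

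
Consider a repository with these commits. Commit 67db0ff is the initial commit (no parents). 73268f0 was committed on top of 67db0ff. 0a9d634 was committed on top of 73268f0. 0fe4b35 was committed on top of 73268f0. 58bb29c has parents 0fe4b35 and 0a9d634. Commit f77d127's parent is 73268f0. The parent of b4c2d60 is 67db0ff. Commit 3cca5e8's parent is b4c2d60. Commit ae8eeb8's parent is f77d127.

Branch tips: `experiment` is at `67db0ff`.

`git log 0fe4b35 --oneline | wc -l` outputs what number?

Walking parent pointers from 0fe4b35: reachable set = {0fe4b35, 67db0ff, 73268f0}.
That is 3 commits.

3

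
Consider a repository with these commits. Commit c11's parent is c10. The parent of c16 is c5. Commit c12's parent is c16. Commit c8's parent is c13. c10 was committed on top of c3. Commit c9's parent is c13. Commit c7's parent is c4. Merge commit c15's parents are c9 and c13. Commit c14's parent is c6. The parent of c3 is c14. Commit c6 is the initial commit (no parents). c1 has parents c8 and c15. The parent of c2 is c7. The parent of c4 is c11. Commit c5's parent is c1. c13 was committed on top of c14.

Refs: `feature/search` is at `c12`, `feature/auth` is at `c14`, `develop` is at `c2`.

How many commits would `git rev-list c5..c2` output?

Reachable from c2: {c10, c11, c14, c2, c3, c4, c6, c7}.
Reachable from c5: {c1, c13, c14, c15, c5, c6, c8, c9}.
In c2's history but not c5's: {c10, c11, c2, c3, c4, c7} — 6 commits.

6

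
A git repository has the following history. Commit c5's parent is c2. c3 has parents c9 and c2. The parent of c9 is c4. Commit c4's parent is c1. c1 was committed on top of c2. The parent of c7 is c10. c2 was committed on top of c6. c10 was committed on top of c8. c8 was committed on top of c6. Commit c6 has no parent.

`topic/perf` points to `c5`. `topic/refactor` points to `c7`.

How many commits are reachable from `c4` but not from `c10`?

Reachable from c4: {c1, c2, c4, c6}.
Reachable from c10: {c10, c6, c8}.
In c4's history but not c10's: {c1, c2, c4} — 3 commits.

3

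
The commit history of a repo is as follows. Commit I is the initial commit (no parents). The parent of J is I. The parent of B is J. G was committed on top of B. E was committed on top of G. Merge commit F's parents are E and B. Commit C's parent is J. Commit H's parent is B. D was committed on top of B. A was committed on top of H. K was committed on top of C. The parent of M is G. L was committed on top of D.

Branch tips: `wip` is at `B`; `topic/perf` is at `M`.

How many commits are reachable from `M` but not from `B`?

Reachable from M: {B, G, I, J, M}.
Reachable from B: {B, I, J}.
In M's history but not B's: {G, M} — 2 commits.

2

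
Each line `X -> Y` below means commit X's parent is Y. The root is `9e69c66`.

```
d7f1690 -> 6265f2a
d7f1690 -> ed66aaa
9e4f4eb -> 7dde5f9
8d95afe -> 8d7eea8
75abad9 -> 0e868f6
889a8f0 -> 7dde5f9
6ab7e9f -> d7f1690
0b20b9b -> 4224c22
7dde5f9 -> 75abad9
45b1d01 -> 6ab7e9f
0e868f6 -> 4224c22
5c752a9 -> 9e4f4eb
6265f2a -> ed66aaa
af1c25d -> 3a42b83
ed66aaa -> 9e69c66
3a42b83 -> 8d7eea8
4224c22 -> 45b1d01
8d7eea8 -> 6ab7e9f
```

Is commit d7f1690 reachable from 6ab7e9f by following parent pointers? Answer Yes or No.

Ancestors of 6ab7e9f (commits reachable by following parents): {6265f2a, 6ab7e9f, 9e69c66, d7f1690, ed66aaa}.
d7f1690 is in that set, so it is an ancestor of 6ab7e9f.

Yes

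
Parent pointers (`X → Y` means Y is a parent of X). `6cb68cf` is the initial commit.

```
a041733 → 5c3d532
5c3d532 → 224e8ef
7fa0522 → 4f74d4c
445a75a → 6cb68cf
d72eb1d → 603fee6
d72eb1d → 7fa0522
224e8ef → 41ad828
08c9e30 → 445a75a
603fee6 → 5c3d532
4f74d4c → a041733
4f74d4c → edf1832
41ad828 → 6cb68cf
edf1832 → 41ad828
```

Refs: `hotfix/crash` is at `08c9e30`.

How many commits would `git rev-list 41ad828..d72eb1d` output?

8

Reachable from d72eb1d: {224e8ef, 41ad828, 4f74d4c, 5c3d532, 603fee6, 6cb68cf, 7fa0522, a041733, d72eb1d, edf1832}.
Reachable from 41ad828: {41ad828, 6cb68cf}.
In d72eb1d's history but not 41ad828's: {224e8ef, 4f74d4c, 5c3d532, 603fee6, 7fa0522, a041733, d72eb1d, edf1832} — 8 commits.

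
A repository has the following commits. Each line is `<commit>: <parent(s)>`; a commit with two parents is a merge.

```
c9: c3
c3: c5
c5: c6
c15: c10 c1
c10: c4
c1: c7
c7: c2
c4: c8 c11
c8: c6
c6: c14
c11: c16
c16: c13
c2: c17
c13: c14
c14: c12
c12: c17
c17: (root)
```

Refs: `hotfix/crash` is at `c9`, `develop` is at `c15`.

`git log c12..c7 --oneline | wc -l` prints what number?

Reachable from c7: {c17, c2, c7}.
Reachable from c12: {c12, c17}.
In c7's history but not c12's: {c2, c7} — 2 commits.

2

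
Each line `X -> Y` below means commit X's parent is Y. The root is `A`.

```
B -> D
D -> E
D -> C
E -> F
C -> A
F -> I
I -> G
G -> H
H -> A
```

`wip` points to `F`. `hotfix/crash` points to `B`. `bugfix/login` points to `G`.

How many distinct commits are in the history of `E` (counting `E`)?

Walking parent pointers from E: reachable set = {A, E, F, G, H, I}.
That is 6 commits.

6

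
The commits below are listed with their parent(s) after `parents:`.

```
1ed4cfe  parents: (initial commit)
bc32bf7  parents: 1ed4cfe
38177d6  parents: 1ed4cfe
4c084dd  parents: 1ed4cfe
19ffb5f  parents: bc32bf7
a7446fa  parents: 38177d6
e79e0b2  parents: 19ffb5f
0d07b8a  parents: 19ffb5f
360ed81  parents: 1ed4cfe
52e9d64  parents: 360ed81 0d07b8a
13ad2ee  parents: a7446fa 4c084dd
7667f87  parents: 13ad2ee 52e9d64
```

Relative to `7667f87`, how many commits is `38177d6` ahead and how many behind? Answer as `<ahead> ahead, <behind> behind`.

0 ahead, 9 behind

Reachable from 38177d6: {1ed4cfe, 38177d6}.
Reachable from 7667f87: {0d07b8a, 13ad2ee, 19ffb5f, 1ed4cfe, 360ed81, 38177d6, 4c084dd, 52e9d64, 7667f87, a7446fa, bc32bf7}.
Only in 38177d6's history (ahead): {} — 0.
Only in 7667f87's history (behind): {0d07b8a, 13ad2ee, 19ffb5f, 360ed81, 4c084dd, 52e9d64, 7667f87, a7446fa, bc32bf7} — 9.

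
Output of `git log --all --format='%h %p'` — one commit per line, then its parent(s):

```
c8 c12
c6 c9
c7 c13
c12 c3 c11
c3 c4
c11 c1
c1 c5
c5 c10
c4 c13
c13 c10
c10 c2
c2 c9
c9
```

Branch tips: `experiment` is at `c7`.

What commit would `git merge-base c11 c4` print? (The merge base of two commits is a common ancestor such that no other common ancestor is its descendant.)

c10

Ancestors of c11: {c1, c10, c11, c2, c5, c9}.
Ancestors of c4: {c10, c13, c2, c4, c9}.
Common ancestors: {c10, c2, c9}.
Among these, c10 is not an ancestor of any other common ancestor — it is the merge base.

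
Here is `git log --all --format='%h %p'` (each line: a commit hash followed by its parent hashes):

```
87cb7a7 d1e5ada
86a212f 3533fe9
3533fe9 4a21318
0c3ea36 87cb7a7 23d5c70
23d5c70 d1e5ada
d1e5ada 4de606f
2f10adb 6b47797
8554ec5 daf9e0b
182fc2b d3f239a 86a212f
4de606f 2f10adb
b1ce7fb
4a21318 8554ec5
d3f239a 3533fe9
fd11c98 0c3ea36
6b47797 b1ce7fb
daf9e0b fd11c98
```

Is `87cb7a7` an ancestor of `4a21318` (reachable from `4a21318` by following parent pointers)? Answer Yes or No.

Yes

Ancestors of 4a21318 (commits reachable by following parents): {0c3ea36, 23d5c70, 2f10adb, 4a21318, 4de606f, 6b47797, 8554ec5, 87cb7a7, b1ce7fb, d1e5ada, daf9e0b, fd11c98}.
87cb7a7 is in that set, so it is an ancestor of 4a21318.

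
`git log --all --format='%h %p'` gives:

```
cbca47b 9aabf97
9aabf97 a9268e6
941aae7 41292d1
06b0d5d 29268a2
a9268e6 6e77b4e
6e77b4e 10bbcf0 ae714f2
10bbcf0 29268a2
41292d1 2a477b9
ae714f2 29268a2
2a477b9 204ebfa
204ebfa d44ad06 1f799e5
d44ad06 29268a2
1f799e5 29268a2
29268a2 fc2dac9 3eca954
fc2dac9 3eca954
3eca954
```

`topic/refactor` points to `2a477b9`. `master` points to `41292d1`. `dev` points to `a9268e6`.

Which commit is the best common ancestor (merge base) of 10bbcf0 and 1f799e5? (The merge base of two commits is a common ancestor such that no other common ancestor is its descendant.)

29268a2

Ancestors of 10bbcf0: {10bbcf0, 29268a2, 3eca954, fc2dac9}.
Ancestors of 1f799e5: {1f799e5, 29268a2, 3eca954, fc2dac9}.
Common ancestors: {29268a2, 3eca954, fc2dac9}.
Among these, 29268a2 is not an ancestor of any other common ancestor — it is the merge base.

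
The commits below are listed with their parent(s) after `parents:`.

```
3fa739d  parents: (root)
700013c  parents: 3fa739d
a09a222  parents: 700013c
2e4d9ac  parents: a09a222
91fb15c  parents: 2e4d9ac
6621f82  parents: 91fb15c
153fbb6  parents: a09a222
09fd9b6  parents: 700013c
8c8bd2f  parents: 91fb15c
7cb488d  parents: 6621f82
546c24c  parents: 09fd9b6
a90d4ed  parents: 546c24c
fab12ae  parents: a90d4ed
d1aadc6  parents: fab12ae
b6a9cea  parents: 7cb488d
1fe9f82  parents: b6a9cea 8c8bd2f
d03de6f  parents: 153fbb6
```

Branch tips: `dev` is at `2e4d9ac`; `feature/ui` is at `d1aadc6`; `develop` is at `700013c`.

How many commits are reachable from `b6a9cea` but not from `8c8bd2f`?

Reachable from b6a9cea: {2e4d9ac, 3fa739d, 6621f82, 700013c, 7cb488d, 91fb15c, a09a222, b6a9cea}.
Reachable from 8c8bd2f: {2e4d9ac, 3fa739d, 700013c, 8c8bd2f, 91fb15c, a09a222}.
In b6a9cea's history but not 8c8bd2f's: {6621f82, 7cb488d, b6a9cea} — 3 commits.

3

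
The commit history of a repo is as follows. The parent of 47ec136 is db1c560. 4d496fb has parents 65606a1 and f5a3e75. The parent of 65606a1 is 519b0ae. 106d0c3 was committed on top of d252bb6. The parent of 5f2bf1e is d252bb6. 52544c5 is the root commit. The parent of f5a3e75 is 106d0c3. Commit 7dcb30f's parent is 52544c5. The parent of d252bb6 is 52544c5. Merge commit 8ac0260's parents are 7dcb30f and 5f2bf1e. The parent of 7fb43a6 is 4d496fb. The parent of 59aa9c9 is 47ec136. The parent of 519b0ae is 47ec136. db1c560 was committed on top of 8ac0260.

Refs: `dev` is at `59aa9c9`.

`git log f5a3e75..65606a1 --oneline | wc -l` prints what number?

Reachable from 65606a1: {47ec136, 519b0ae, 52544c5, 5f2bf1e, 65606a1, 7dcb30f, 8ac0260, d252bb6, db1c560}.
Reachable from f5a3e75: {106d0c3, 52544c5, d252bb6, f5a3e75}.
In 65606a1's history but not f5a3e75's: {47ec136, 519b0ae, 5f2bf1e, 65606a1, 7dcb30f, 8ac0260, db1c560} — 7 commits.

7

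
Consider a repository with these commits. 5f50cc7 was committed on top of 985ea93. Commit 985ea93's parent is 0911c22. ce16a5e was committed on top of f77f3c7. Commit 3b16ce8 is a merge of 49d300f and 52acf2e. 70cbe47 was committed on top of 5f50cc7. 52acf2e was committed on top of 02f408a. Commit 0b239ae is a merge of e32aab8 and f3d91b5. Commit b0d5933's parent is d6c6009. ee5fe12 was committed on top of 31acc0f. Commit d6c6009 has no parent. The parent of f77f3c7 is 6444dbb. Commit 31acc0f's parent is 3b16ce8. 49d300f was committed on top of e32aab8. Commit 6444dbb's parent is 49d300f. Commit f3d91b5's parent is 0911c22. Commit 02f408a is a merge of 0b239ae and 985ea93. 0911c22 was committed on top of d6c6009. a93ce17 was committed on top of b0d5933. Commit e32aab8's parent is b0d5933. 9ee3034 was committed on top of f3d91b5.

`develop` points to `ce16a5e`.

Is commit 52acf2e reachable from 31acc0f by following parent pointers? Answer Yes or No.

Yes

Ancestors of 31acc0f (commits reachable by following parents): {02f408a, 0911c22, 0b239ae, 31acc0f, 3b16ce8, 49d300f, 52acf2e, 985ea93, b0d5933, d6c6009, e32aab8, f3d91b5}.
52acf2e is in that set, so it is an ancestor of 31acc0f.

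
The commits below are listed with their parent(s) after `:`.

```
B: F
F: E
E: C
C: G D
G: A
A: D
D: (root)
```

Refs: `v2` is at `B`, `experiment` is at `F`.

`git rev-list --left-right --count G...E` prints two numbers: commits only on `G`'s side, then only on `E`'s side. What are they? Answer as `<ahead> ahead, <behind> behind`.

Reachable from G: {A, D, G}.
Reachable from E: {A, C, D, E, G}.
Only in G's history (ahead): {} — 0.
Only in E's history (behind): {C, E} — 2.

0 ahead, 2 behind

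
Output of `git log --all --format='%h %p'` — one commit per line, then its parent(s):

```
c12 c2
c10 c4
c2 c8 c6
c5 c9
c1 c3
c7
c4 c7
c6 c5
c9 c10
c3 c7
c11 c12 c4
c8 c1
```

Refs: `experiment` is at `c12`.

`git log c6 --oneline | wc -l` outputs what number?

Walking parent pointers from c6: reachable set = {c10, c4, c5, c6, c7, c9}.
That is 6 commits.

6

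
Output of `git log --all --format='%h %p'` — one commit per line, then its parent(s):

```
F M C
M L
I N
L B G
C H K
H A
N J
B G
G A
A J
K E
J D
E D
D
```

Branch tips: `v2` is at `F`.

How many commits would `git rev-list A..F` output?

Reachable from F: {A, B, C, D, E, F, G, H, J, K, L, M}.
Reachable from A: {A, D, J}.
In F's history but not A's: {B, C, E, F, G, H, K, L, M} — 9 commits.

9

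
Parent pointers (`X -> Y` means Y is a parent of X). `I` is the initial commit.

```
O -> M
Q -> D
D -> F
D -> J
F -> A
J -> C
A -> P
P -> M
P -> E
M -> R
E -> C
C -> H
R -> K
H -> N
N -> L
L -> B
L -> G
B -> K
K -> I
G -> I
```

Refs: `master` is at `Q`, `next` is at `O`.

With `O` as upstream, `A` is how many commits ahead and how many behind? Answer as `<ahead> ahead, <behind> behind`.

9 ahead, 1 behind

Reachable from A: {A, B, C, E, G, H, I, K, L, M, N, P, R}.
Reachable from O: {I, K, M, O, R}.
Only in A's history (ahead): {A, B, C, E, G, H, L, N, P} — 9.
Only in O's history (behind): {O} — 1.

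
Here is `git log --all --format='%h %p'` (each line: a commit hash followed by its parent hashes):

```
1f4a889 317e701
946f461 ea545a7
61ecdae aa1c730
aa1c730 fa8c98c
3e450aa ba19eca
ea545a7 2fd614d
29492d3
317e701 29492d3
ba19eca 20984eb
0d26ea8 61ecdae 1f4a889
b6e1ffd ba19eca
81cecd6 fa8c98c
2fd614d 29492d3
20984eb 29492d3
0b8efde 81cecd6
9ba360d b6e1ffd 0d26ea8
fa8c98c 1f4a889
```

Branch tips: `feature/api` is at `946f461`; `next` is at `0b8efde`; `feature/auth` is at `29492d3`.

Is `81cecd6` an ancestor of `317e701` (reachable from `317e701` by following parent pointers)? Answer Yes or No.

Ancestors of 317e701: {29492d3, 317e701}.
81cecd6 is not in that set, so it is not an ancestor of 317e701.

No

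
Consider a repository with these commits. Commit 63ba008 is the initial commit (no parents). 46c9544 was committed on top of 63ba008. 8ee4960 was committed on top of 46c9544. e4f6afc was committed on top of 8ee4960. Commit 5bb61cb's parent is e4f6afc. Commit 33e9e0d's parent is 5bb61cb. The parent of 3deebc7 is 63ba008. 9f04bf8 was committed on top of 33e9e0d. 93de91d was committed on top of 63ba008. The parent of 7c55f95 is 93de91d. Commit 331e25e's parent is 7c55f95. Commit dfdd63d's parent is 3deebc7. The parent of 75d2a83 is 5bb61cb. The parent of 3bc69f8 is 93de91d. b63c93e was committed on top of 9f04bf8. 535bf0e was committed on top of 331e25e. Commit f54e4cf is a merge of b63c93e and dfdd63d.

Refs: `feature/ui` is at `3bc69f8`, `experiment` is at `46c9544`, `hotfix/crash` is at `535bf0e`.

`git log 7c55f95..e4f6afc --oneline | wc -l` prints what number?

Reachable from e4f6afc: {46c9544, 63ba008, 8ee4960, e4f6afc}.
Reachable from 7c55f95: {63ba008, 7c55f95, 93de91d}.
In e4f6afc's history but not 7c55f95's: {46c9544, 8ee4960, e4f6afc} — 3 commits.

3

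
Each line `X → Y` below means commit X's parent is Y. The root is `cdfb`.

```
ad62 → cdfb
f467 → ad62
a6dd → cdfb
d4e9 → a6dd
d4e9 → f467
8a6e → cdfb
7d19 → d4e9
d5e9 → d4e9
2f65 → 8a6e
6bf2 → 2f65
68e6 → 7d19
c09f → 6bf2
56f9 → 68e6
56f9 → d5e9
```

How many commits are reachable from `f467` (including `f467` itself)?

3

Walking parent pointers from f467: reachable set = {ad62, cdfb, f467}.
That is 3 commits.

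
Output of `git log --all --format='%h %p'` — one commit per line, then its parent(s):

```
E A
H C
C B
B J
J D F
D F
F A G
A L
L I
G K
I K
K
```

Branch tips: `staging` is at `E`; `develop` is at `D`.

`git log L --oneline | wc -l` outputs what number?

Walking parent pointers from L: reachable set = {I, K, L}.
That is 3 commits.

3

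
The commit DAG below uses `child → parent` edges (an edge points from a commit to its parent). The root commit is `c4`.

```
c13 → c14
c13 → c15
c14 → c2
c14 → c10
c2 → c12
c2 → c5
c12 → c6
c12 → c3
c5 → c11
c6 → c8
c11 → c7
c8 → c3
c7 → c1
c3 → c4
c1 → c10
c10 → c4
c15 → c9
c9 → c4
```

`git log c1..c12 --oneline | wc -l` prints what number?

4

Reachable from c12: {c12, c3, c4, c6, c8}.
Reachable from c1: {c1, c10, c4}.
In c12's history but not c1's: {c12, c3, c6, c8} — 4 commits.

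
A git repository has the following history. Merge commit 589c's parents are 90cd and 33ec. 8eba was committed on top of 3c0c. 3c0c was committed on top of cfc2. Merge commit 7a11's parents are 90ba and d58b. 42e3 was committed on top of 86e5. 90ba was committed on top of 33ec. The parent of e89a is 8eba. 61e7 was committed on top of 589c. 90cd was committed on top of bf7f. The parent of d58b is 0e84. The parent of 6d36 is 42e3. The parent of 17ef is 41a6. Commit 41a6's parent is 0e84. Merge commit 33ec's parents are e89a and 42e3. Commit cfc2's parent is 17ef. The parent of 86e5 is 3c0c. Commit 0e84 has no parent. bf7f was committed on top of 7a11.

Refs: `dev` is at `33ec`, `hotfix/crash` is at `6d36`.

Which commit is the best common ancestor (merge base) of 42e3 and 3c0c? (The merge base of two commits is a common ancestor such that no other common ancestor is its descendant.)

3c0c

Ancestors of 42e3: {0e84, 17ef, 3c0c, 41a6, 42e3, 86e5, cfc2}.
Ancestors of 3c0c: {0e84, 17ef, 3c0c, 41a6, cfc2}.
Common ancestors: {0e84, 17ef, 3c0c, 41a6, cfc2}.
Among these, 3c0c is not an ancestor of any other common ancestor — it is the merge base.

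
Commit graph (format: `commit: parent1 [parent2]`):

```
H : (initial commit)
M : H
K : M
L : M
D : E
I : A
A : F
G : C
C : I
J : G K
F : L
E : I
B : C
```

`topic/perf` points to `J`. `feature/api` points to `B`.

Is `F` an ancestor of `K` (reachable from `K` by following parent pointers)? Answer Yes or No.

Ancestors of K: {H, K, M}.
F is not in that set, so it is not an ancestor of K.

No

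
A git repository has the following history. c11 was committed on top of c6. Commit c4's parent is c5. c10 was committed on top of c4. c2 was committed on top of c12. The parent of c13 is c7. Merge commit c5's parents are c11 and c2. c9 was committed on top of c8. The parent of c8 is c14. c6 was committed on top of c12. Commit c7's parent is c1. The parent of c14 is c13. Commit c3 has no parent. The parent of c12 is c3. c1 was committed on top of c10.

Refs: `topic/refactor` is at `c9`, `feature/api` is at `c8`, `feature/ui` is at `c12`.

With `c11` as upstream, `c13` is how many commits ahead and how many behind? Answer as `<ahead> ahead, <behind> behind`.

7 ahead, 0 behind

Reachable from c13: {c1, c10, c11, c12, c13, c2, c3, c4, c5, c6, c7}.
Reachable from c11: {c11, c12, c3, c6}.
Only in c13's history (ahead): {c1, c10, c13, c2, c4, c5, c7} — 7.
Only in c11's history (behind): {} — 0.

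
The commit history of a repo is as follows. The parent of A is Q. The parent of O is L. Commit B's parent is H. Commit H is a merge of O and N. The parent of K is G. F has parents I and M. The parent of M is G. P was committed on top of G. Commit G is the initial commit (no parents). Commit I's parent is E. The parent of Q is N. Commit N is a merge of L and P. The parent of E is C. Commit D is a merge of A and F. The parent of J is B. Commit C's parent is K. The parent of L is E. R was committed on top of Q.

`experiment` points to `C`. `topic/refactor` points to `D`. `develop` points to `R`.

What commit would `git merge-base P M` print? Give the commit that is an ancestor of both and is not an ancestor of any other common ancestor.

Ancestors of P: {G, P}.
Ancestors of M: {G, M}.
Common ancestors: {G}.
The only common ancestor is G, so it is the merge base.

G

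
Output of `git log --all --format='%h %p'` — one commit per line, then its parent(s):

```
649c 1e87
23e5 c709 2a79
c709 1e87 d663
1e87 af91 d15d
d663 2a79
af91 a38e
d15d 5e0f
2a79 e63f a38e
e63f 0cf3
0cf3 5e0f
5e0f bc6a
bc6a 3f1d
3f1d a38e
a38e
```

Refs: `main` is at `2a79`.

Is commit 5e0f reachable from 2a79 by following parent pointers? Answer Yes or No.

Ancestors of 2a79 (commits reachable by following parents): {0cf3, 2a79, 3f1d, 5e0f, a38e, bc6a, e63f}.
5e0f is in that set, so it is an ancestor of 2a79.

Yes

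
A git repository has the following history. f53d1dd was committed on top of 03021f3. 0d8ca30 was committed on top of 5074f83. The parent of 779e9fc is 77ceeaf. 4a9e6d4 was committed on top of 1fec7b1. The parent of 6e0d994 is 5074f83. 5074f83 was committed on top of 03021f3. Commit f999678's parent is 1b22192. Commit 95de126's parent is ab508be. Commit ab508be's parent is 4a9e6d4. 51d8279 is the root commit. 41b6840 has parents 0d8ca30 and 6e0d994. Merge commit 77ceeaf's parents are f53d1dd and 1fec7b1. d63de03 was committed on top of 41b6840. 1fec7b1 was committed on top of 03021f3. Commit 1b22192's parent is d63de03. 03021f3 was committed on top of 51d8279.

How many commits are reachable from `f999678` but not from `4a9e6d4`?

Reachable from f999678: {03021f3, 0d8ca30, 1b22192, 41b6840, 5074f83, 51d8279, 6e0d994, d63de03, f999678}.
Reachable from 4a9e6d4: {03021f3, 1fec7b1, 4a9e6d4, 51d8279}.
In f999678's history but not 4a9e6d4's: {0d8ca30, 1b22192, 41b6840, 5074f83, 6e0d994, d63de03, f999678} — 7 commits.

7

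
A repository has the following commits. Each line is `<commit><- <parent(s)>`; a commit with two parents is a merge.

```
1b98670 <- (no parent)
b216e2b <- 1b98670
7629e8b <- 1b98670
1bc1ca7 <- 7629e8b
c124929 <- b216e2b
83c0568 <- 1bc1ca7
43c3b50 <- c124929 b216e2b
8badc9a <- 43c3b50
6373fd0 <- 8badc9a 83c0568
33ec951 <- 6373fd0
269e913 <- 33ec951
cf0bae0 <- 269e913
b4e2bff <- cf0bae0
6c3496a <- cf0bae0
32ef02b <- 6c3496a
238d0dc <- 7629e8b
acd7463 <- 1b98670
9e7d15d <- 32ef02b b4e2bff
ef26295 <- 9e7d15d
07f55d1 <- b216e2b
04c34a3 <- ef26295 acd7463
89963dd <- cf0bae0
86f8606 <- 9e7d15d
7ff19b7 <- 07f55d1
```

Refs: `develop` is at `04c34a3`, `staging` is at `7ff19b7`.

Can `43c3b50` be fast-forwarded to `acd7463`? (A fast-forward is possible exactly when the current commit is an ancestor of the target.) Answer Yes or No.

No

A fast-forward from 43c3b50 to acd7463 is possible iff 43c3b50 is an ancestor of acd7463.
Ancestors of acd7463: {1b98670, acd7463}.
43c3b50 is not among them, so fast-forward is not possible.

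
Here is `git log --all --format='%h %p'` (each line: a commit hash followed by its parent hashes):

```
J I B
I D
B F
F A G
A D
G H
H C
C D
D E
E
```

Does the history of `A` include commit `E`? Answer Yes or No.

Yes

Ancestors of A (commits reachable by following parents): {A, D, E}.
E is in that set, so it is an ancestor of A.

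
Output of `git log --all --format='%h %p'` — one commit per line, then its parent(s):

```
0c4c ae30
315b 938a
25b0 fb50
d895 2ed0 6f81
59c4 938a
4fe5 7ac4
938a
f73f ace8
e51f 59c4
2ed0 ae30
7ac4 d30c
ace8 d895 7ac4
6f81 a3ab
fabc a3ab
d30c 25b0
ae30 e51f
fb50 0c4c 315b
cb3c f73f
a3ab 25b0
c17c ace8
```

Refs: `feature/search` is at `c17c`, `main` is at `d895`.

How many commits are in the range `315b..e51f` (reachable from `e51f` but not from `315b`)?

2

Reachable from e51f: {59c4, 938a, e51f}.
Reachable from 315b: {315b, 938a}.
In e51f's history but not 315b's: {59c4, e51f} — 2 commits.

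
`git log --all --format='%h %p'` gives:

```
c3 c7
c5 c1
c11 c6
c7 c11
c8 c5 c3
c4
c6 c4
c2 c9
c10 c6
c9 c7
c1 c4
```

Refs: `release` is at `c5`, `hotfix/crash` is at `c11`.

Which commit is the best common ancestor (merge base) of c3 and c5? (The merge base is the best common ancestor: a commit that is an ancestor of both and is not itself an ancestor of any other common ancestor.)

c4

Ancestors of c3: {c11, c3, c4, c6, c7}.
Ancestors of c5: {c1, c4, c5}.
Common ancestors: {c4}.
The only common ancestor is c4, so it is the merge base.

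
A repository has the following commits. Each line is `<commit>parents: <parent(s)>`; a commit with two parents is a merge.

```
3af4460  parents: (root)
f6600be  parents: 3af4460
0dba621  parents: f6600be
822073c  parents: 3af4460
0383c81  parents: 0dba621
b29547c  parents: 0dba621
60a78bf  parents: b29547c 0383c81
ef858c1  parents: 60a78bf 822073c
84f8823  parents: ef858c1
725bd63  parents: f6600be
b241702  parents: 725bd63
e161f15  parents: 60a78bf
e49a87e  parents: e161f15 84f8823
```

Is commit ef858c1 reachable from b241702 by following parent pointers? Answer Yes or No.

Ancestors of b241702: {3af4460, 725bd63, b241702, f6600be}.
ef858c1 is not in that set, so it is not an ancestor of b241702.

No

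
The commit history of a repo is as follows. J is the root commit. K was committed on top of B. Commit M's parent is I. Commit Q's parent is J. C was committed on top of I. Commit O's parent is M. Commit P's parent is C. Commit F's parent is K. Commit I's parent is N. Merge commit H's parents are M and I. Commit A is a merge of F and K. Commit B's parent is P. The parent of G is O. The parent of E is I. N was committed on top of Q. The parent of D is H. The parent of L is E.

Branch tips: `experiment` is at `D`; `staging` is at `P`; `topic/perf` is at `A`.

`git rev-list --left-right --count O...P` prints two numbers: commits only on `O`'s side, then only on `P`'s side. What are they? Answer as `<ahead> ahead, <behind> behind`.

Reachable from O: {I, J, M, N, O, Q}.
Reachable from P: {C, I, J, N, P, Q}.
Only in O's history (ahead): {M, O} — 2.
Only in P's history (behind): {C, P} — 2.

2 ahead, 2 behind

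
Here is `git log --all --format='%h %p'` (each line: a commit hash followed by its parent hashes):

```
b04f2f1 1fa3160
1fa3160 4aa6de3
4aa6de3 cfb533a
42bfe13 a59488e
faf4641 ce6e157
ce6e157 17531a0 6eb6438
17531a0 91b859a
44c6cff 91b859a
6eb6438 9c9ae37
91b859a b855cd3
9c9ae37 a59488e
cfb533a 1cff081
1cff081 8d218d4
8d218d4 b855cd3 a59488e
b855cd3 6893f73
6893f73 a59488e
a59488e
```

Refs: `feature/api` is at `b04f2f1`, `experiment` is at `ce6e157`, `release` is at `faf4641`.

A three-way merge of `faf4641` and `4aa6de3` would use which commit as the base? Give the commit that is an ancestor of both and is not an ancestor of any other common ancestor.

Ancestors of faf4641: {17531a0, 6893f73, 6eb6438, 91b859a, 9c9ae37, a59488e, b855cd3, ce6e157, faf4641}.
Ancestors of 4aa6de3: {1cff081, 4aa6de3, 6893f73, 8d218d4, a59488e, b855cd3, cfb533a}.
Common ancestors: {6893f73, a59488e, b855cd3}.
Among these, b855cd3 is not an ancestor of any other common ancestor — it is the merge base.

b855cd3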